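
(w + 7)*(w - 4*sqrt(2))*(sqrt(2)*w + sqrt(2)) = sqrt(2)*w^3 - 8*w^2 + 8*sqrt(2)*w^2 - 64*w + 7*sqrt(2)*w - 56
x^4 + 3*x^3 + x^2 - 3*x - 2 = (x - 1)*(x + 1)^2*(x + 2)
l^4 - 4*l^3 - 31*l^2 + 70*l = l*(l - 7)*(l - 2)*(l + 5)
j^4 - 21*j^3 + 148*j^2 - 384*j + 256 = (j - 8)^2*(j - 4)*(j - 1)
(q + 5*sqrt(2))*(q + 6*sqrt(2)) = q^2 + 11*sqrt(2)*q + 60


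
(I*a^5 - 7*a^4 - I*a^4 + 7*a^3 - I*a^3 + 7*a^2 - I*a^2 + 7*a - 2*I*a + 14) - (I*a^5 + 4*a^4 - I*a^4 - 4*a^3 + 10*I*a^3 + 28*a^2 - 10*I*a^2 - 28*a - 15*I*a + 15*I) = -11*a^4 + 11*a^3 - 11*I*a^3 - 21*a^2 + 9*I*a^2 + 35*a + 13*I*a + 14 - 15*I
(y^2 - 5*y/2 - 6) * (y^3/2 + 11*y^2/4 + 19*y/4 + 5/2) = y^5/2 + 3*y^4/2 - 41*y^3/8 - 207*y^2/8 - 139*y/4 - 15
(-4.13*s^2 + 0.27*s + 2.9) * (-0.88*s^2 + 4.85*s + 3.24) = 3.6344*s^4 - 20.2681*s^3 - 14.6237*s^2 + 14.9398*s + 9.396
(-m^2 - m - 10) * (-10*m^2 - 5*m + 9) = 10*m^4 + 15*m^3 + 96*m^2 + 41*m - 90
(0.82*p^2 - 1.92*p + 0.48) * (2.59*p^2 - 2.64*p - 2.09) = 2.1238*p^4 - 7.1376*p^3 + 4.5982*p^2 + 2.7456*p - 1.0032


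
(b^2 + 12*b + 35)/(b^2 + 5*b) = (b + 7)/b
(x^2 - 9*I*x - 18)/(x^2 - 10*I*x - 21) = (x - 6*I)/(x - 7*I)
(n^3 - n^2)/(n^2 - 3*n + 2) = n^2/(n - 2)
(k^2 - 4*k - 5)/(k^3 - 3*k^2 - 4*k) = (k - 5)/(k*(k - 4))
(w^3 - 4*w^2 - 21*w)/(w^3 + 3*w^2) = (w - 7)/w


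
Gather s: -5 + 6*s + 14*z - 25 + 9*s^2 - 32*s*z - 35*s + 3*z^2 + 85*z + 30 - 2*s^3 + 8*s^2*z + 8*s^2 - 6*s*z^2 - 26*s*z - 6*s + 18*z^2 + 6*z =-2*s^3 + s^2*(8*z + 17) + s*(-6*z^2 - 58*z - 35) + 21*z^2 + 105*z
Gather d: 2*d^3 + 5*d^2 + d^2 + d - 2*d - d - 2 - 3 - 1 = 2*d^3 + 6*d^2 - 2*d - 6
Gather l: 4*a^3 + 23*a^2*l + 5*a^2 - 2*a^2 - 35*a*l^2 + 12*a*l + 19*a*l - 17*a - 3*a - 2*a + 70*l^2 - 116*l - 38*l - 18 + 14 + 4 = 4*a^3 + 3*a^2 - 22*a + l^2*(70 - 35*a) + l*(23*a^2 + 31*a - 154)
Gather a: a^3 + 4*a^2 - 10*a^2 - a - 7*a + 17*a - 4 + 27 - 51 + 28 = a^3 - 6*a^2 + 9*a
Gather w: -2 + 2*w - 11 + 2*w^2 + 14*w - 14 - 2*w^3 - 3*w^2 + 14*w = -2*w^3 - w^2 + 30*w - 27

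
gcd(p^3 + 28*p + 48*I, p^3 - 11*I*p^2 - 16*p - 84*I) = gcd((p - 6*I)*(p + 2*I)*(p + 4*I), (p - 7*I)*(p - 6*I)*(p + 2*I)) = p^2 - 4*I*p + 12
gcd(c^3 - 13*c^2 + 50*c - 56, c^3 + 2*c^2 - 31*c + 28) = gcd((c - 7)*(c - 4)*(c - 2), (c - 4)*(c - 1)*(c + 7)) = c - 4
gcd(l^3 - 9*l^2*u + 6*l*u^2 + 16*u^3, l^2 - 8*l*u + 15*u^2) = 1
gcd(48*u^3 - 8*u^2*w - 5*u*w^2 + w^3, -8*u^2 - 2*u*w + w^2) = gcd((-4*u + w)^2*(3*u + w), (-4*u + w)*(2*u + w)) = 4*u - w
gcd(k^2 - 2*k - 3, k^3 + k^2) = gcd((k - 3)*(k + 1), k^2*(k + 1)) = k + 1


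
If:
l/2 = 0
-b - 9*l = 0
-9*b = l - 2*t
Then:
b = 0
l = 0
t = 0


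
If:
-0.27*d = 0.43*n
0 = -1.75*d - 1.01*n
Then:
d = 0.00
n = 0.00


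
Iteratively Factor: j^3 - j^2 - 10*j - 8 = (j - 4)*(j^2 + 3*j + 2) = (j - 4)*(j + 1)*(j + 2)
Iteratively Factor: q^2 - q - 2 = (q - 2)*(q + 1)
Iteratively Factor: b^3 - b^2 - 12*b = (b - 4)*(b^2 + 3*b) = b*(b - 4)*(b + 3)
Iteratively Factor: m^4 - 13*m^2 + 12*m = (m - 1)*(m^3 + m^2 - 12*m) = m*(m - 1)*(m^2 + m - 12) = m*(m - 1)*(m + 4)*(m - 3)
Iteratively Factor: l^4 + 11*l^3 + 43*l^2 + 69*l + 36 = (l + 3)*(l^3 + 8*l^2 + 19*l + 12) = (l + 1)*(l + 3)*(l^2 + 7*l + 12) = (l + 1)*(l + 3)*(l + 4)*(l + 3)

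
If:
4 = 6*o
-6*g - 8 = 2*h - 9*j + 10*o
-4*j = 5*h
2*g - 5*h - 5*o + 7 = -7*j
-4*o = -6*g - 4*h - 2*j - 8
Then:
No Solution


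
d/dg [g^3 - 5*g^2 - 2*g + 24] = 3*g^2 - 10*g - 2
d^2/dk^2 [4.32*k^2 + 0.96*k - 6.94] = 8.64000000000000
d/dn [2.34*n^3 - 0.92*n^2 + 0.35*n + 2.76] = 7.02*n^2 - 1.84*n + 0.35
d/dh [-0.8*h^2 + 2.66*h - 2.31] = 2.66 - 1.6*h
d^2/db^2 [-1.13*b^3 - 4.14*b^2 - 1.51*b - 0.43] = -6.78*b - 8.28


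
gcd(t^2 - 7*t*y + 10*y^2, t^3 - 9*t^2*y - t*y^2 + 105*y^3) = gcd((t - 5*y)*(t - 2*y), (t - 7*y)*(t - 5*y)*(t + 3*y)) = -t + 5*y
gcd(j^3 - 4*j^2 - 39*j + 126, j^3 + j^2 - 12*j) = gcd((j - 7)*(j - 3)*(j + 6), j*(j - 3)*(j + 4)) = j - 3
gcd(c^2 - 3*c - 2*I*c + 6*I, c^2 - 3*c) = c - 3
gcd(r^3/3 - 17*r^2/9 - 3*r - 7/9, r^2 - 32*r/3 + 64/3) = 1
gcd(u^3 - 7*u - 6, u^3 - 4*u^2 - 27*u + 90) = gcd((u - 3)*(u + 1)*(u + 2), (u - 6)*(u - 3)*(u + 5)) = u - 3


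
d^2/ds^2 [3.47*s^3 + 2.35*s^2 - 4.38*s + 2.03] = 20.82*s + 4.7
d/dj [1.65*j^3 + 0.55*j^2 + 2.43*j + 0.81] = 4.95*j^2 + 1.1*j + 2.43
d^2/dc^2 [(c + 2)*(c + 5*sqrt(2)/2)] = 2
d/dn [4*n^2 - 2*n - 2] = 8*n - 2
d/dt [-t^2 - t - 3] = -2*t - 1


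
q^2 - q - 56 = (q - 8)*(q + 7)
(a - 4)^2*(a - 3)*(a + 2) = a^4 - 9*a^3 + 18*a^2 + 32*a - 96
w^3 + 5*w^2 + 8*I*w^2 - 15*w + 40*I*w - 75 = (w + 5)*(w + 3*I)*(w + 5*I)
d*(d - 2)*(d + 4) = d^3 + 2*d^2 - 8*d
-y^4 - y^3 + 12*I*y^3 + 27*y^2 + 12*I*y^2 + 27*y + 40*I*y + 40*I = (y - 8*I)*(y - 5*I)*(-I*y + 1)*(-I*y - I)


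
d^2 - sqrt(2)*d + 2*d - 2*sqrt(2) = (d + 2)*(d - sqrt(2))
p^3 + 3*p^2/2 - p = p*(p - 1/2)*(p + 2)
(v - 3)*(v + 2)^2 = v^3 + v^2 - 8*v - 12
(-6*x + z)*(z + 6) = -6*x*z - 36*x + z^2 + 6*z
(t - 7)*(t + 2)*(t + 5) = t^3 - 39*t - 70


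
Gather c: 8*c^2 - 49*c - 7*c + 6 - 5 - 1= 8*c^2 - 56*c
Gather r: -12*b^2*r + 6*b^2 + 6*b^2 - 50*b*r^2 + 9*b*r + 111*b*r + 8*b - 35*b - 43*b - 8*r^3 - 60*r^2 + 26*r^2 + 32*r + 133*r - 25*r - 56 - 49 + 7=12*b^2 - 70*b - 8*r^3 + r^2*(-50*b - 34) + r*(-12*b^2 + 120*b + 140) - 98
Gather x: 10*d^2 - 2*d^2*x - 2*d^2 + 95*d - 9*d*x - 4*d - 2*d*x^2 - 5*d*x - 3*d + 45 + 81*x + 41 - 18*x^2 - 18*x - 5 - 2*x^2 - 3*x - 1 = 8*d^2 + 88*d + x^2*(-2*d - 20) + x*(-2*d^2 - 14*d + 60) + 80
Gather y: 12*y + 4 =12*y + 4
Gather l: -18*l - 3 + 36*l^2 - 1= 36*l^2 - 18*l - 4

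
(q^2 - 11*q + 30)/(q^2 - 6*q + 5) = (q - 6)/(q - 1)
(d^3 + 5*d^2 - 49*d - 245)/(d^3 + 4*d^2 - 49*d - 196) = (d + 5)/(d + 4)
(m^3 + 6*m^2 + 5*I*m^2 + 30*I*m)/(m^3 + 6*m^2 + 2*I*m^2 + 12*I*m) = (m + 5*I)/(m + 2*I)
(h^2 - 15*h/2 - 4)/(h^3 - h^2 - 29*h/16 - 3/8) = 8*(-2*h^2 + 15*h + 8)/(-16*h^3 + 16*h^2 + 29*h + 6)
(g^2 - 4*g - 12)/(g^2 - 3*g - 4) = (-g^2 + 4*g + 12)/(-g^2 + 3*g + 4)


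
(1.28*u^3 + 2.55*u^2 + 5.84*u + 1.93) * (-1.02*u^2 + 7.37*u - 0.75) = -1.3056*u^5 + 6.8326*u^4 + 11.8767*u^3 + 39.1597*u^2 + 9.8441*u - 1.4475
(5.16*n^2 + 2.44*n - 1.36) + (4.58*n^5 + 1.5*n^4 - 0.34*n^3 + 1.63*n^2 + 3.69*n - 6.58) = 4.58*n^5 + 1.5*n^4 - 0.34*n^3 + 6.79*n^2 + 6.13*n - 7.94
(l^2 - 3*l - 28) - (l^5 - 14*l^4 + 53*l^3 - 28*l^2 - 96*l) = -l^5 + 14*l^4 - 53*l^3 + 29*l^2 + 93*l - 28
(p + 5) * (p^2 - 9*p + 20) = p^3 - 4*p^2 - 25*p + 100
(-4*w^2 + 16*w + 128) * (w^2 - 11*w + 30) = -4*w^4 + 60*w^3 - 168*w^2 - 928*w + 3840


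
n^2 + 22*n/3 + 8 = (n + 4/3)*(n + 6)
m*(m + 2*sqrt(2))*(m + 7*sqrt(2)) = m^3 + 9*sqrt(2)*m^2 + 28*m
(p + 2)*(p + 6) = p^2 + 8*p + 12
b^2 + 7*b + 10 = (b + 2)*(b + 5)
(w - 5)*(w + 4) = w^2 - w - 20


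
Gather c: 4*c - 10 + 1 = 4*c - 9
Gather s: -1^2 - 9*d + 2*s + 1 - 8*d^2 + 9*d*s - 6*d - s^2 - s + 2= -8*d^2 - 15*d - s^2 + s*(9*d + 1) + 2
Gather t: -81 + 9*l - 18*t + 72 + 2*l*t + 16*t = 9*l + t*(2*l - 2) - 9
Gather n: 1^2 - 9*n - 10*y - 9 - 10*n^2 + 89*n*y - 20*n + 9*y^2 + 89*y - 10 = -10*n^2 + n*(89*y - 29) + 9*y^2 + 79*y - 18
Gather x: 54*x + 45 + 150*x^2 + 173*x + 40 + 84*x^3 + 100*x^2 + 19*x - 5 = 84*x^3 + 250*x^2 + 246*x + 80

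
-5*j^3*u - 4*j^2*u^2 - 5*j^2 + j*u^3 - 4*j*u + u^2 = (-5*j + u)*(j + u)*(j*u + 1)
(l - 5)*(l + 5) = l^2 - 25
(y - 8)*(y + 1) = y^2 - 7*y - 8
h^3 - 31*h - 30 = (h - 6)*(h + 1)*(h + 5)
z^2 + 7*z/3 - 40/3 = (z - 8/3)*(z + 5)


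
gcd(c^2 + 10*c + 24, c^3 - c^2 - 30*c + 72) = c + 6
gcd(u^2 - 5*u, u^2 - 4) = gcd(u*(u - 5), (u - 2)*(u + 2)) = 1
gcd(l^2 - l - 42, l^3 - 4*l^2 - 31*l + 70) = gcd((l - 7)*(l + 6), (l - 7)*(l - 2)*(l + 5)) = l - 7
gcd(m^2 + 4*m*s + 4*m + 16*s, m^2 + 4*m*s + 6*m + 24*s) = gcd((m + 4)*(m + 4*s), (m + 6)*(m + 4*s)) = m + 4*s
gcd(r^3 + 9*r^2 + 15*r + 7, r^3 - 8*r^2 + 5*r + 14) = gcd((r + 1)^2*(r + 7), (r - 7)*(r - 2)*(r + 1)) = r + 1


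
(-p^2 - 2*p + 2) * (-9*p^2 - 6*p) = 9*p^4 + 24*p^3 - 6*p^2 - 12*p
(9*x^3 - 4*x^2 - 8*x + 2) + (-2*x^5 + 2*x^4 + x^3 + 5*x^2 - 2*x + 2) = -2*x^5 + 2*x^4 + 10*x^3 + x^2 - 10*x + 4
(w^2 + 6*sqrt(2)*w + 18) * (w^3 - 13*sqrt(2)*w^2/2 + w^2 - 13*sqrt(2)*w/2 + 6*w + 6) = w^5 - sqrt(2)*w^4/2 + w^4 - 54*w^3 - sqrt(2)*w^3/2 - 81*sqrt(2)*w^2 - 54*w^2 - 81*sqrt(2)*w + 108*w + 108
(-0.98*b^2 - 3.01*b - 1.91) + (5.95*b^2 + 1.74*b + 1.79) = 4.97*b^2 - 1.27*b - 0.12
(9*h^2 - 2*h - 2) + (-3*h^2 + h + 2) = 6*h^2 - h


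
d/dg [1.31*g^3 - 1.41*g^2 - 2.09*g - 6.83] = 3.93*g^2 - 2.82*g - 2.09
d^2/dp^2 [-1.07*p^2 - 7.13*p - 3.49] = -2.14000000000000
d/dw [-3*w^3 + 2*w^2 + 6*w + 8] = -9*w^2 + 4*w + 6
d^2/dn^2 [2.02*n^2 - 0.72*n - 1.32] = 4.04000000000000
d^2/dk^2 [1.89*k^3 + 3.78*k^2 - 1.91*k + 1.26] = 11.34*k + 7.56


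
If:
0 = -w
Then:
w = 0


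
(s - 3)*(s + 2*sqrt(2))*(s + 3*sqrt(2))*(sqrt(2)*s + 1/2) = sqrt(2)*s^4 - 3*sqrt(2)*s^3 + 21*s^3/2 - 63*s^2/2 + 29*sqrt(2)*s^2/2 - 87*sqrt(2)*s/2 + 6*s - 18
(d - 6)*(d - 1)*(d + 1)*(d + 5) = d^4 - d^3 - 31*d^2 + d + 30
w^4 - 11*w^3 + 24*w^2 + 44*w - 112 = (w - 7)*(w - 4)*(w - 2)*(w + 2)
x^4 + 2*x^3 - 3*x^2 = x^2*(x - 1)*(x + 3)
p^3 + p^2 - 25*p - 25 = (p - 5)*(p + 1)*(p + 5)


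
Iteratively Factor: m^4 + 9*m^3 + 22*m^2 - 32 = (m + 2)*(m^3 + 7*m^2 + 8*m - 16) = (m + 2)*(m + 4)*(m^2 + 3*m - 4) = (m - 1)*(m + 2)*(m + 4)*(m + 4)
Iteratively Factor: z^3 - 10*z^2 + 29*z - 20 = (z - 1)*(z^2 - 9*z + 20) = (z - 5)*(z - 1)*(z - 4)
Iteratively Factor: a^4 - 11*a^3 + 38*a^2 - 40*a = (a - 5)*(a^3 - 6*a^2 + 8*a) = (a - 5)*(a - 2)*(a^2 - 4*a) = (a - 5)*(a - 4)*(a - 2)*(a)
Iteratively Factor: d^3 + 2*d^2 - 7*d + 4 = (d + 4)*(d^2 - 2*d + 1) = (d - 1)*(d + 4)*(d - 1)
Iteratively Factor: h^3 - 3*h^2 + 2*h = (h - 2)*(h^2 - h) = (h - 2)*(h - 1)*(h)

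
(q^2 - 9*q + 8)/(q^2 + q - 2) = (q - 8)/(q + 2)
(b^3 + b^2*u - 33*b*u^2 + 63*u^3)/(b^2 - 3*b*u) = b + 4*u - 21*u^2/b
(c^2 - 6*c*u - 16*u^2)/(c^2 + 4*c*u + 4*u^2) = (c - 8*u)/(c + 2*u)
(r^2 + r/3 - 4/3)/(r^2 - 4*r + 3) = (r + 4/3)/(r - 3)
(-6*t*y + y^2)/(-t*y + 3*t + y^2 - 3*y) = y*(6*t - y)/(t*y - 3*t - y^2 + 3*y)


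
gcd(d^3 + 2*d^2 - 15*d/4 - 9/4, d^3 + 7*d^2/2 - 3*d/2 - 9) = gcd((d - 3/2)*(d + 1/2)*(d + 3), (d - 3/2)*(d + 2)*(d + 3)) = d^2 + 3*d/2 - 9/2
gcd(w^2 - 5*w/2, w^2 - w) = w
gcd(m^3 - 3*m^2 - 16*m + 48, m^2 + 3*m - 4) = m + 4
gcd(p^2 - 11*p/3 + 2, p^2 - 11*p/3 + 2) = p^2 - 11*p/3 + 2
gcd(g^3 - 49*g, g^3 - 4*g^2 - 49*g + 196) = g^2 - 49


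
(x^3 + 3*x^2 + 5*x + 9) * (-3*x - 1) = -3*x^4 - 10*x^3 - 18*x^2 - 32*x - 9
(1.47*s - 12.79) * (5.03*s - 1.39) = 7.3941*s^2 - 66.377*s + 17.7781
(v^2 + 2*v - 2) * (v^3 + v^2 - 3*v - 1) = v^5 + 3*v^4 - 3*v^3 - 9*v^2 + 4*v + 2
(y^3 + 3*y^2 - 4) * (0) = 0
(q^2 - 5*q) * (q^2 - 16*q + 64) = q^4 - 21*q^3 + 144*q^2 - 320*q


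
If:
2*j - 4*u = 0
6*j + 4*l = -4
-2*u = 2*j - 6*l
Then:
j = -1/2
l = -1/4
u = -1/4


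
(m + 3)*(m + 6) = m^2 + 9*m + 18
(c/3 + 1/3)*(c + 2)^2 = c^3/3 + 5*c^2/3 + 8*c/3 + 4/3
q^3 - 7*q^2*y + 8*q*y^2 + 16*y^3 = (q - 4*y)^2*(q + y)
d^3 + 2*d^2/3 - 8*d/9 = d*(d - 2/3)*(d + 4/3)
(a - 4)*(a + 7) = a^2 + 3*a - 28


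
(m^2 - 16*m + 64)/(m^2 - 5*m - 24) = (m - 8)/(m + 3)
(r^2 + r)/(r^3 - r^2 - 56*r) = (r + 1)/(r^2 - r - 56)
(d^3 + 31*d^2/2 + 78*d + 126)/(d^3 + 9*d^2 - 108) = (d + 7/2)/(d - 3)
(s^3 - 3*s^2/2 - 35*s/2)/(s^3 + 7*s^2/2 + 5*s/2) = (2*s^2 - 3*s - 35)/(2*s^2 + 7*s + 5)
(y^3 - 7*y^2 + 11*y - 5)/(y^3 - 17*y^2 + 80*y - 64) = (y^2 - 6*y + 5)/(y^2 - 16*y + 64)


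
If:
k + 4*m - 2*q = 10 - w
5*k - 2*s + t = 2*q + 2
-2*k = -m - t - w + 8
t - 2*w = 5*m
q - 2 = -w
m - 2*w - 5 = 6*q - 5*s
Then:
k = -586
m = -882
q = -1374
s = -921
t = -1658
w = 1376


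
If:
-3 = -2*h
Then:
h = 3/2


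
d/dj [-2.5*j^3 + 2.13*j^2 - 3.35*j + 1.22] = -7.5*j^2 + 4.26*j - 3.35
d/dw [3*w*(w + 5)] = 6*w + 15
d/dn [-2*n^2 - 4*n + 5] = -4*n - 4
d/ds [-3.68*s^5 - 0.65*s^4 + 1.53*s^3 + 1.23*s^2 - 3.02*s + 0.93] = -18.4*s^4 - 2.6*s^3 + 4.59*s^2 + 2.46*s - 3.02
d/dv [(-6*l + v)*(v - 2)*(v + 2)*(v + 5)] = -18*l*v^2 - 60*l*v + 24*l + 4*v^3 + 15*v^2 - 8*v - 20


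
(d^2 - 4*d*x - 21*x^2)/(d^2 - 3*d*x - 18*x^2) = (-d + 7*x)/(-d + 6*x)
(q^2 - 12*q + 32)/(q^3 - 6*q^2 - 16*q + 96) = (q - 8)/(q^2 - 2*q - 24)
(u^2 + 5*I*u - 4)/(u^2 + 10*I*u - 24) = (u + I)/(u + 6*I)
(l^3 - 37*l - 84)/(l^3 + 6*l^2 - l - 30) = (l^2 - 3*l - 28)/(l^2 + 3*l - 10)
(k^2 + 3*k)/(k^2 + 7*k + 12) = k/(k + 4)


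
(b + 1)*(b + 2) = b^2 + 3*b + 2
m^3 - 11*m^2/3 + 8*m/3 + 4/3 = (m - 2)^2*(m + 1/3)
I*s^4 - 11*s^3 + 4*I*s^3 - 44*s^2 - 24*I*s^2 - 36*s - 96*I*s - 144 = (s + 4)*(s + 6*I)^2*(I*s + 1)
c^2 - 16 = (c - 4)*(c + 4)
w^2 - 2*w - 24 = (w - 6)*(w + 4)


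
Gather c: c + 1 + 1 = c + 2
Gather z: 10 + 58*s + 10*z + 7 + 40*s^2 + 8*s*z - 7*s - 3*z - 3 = 40*s^2 + 51*s + z*(8*s + 7) + 14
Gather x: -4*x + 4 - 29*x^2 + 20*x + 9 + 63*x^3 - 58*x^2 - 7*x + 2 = 63*x^3 - 87*x^2 + 9*x + 15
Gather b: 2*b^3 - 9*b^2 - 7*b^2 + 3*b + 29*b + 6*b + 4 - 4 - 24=2*b^3 - 16*b^2 + 38*b - 24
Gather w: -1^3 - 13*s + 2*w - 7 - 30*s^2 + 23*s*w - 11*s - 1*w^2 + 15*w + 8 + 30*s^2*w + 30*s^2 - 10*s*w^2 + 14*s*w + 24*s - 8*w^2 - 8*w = w^2*(-10*s - 9) + w*(30*s^2 + 37*s + 9)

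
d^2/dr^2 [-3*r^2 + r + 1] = -6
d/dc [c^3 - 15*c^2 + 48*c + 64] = 3*c^2 - 30*c + 48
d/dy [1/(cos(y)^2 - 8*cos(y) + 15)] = 2*(cos(y) - 4)*sin(y)/(cos(y)^2 - 8*cos(y) + 15)^2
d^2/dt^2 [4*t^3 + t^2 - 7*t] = 24*t + 2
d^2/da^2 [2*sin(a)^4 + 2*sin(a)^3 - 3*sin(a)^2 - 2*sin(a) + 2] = -32*sin(a)^4 - 18*sin(a)^3 + 36*sin(a)^2 + 14*sin(a) - 6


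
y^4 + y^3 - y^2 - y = y*(y - 1)*(y + 1)^2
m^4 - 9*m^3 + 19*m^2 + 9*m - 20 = (m - 5)*(m - 4)*(m - 1)*(m + 1)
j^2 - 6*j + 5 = (j - 5)*(j - 1)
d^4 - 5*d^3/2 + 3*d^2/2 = d^2*(d - 3/2)*(d - 1)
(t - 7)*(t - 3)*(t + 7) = t^3 - 3*t^2 - 49*t + 147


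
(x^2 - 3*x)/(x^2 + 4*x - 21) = x/(x + 7)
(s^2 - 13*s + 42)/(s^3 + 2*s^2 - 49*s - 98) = (s - 6)/(s^2 + 9*s + 14)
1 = 1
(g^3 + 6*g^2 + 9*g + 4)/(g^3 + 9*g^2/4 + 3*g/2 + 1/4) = 4*(g + 4)/(4*g + 1)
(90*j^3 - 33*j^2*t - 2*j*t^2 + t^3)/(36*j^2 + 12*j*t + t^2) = (15*j^2 - 8*j*t + t^2)/(6*j + t)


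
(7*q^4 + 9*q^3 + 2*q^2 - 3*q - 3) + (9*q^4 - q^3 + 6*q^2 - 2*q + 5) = 16*q^4 + 8*q^3 + 8*q^2 - 5*q + 2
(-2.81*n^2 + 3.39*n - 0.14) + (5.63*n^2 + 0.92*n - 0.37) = 2.82*n^2 + 4.31*n - 0.51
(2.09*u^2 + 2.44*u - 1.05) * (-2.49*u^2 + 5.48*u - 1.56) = -5.2041*u^4 + 5.3776*u^3 + 12.7253*u^2 - 9.5604*u + 1.638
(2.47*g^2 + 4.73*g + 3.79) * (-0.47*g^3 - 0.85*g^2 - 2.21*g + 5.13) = -1.1609*g^5 - 4.3226*g^4 - 11.2605*g^3 - 1.0037*g^2 + 15.889*g + 19.4427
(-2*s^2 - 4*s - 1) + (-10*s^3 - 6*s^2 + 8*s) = -10*s^3 - 8*s^2 + 4*s - 1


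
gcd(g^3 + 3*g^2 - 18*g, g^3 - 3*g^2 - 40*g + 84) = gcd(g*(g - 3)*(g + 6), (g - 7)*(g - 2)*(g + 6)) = g + 6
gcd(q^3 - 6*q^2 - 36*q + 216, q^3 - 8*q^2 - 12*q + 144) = q^2 - 12*q + 36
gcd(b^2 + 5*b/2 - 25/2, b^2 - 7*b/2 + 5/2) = b - 5/2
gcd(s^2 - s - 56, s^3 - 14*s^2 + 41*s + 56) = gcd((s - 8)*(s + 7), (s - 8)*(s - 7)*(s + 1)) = s - 8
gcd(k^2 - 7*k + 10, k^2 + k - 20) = 1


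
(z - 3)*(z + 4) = z^2 + z - 12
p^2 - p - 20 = (p - 5)*(p + 4)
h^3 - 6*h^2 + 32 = (h - 4)^2*(h + 2)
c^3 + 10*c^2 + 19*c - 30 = (c - 1)*(c + 5)*(c + 6)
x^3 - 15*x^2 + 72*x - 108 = (x - 6)^2*(x - 3)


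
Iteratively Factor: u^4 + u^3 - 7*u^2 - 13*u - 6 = (u + 1)*(u^3 - 7*u - 6) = (u - 3)*(u + 1)*(u^2 + 3*u + 2) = (u - 3)*(u + 1)*(u + 2)*(u + 1)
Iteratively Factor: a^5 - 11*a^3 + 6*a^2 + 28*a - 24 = (a + 3)*(a^4 - 3*a^3 - 2*a^2 + 12*a - 8) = (a + 2)*(a + 3)*(a^3 - 5*a^2 + 8*a - 4) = (a - 2)*(a + 2)*(a + 3)*(a^2 - 3*a + 2) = (a - 2)*(a - 1)*(a + 2)*(a + 3)*(a - 2)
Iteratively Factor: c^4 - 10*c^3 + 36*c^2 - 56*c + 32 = (c - 4)*(c^3 - 6*c^2 + 12*c - 8) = (c - 4)*(c - 2)*(c^2 - 4*c + 4) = (c - 4)*(c - 2)^2*(c - 2)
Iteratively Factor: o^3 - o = (o - 1)*(o^2 + o) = o*(o - 1)*(o + 1)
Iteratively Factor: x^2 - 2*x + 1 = (x - 1)*(x - 1)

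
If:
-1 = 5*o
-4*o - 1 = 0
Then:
No Solution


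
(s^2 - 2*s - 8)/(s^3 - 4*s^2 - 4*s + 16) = 1/(s - 2)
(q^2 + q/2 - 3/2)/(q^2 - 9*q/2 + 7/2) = (2*q + 3)/(2*q - 7)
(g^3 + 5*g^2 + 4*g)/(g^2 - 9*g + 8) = g*(g^2 + 5*g + 4)/(g^2 - 9*g + 8)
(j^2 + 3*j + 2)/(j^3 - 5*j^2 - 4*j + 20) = (j + 1)/(j^2 - 7*j + 10)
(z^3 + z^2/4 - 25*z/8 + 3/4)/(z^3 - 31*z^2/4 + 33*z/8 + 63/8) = (4*z^2 + 7*z - 2)/(4*z^2 - 25*z - 21)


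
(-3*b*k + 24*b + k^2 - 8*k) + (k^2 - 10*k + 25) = -3*b*k + 24*b + 2*k^2 - 18*k + 25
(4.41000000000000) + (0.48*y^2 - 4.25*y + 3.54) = 0.48*y^2 - 4.25*y + 7.95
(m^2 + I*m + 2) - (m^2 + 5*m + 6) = -5*m + I*m - 4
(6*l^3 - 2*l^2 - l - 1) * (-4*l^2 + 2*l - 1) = -24*l^5 + 20*l^4 - 6*l^3 + 4*l^2 - l + 1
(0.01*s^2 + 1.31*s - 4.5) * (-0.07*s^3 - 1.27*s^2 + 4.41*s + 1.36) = -0.0007*s^5 - 0.1044*s^4 - 1.3046*s^3 + 11.5057*s^2 - 18.0634*s - 6.12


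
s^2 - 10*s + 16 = (s - 8)*(s - 2)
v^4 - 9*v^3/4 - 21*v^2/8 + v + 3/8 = (v - 3)*(v - 1/2)*(v + 1/4)*(v + 1)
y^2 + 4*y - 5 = (y - 1)*(y + 5)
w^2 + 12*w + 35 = (w + 5)*(w + 7)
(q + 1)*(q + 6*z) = q^2 + 6*q*z + q + 6*z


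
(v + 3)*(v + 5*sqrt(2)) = v^2 + 3*v + 5*sqrt(2)*v + 15*sqrt(2)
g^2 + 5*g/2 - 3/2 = (g - 1/2)*(g + 3)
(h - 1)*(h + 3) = h^2 + 2*h - 3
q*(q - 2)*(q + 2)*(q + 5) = q^4 + 5*q^3 - 4*q^2 - 20*q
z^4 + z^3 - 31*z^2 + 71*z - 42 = (z - 3)*(z - 2)*(z - 1)*(z + 7)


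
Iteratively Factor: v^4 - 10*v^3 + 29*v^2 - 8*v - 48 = (v - 3)*(v^3 - 7*v^2 + 8*v + 16) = (v - 3)*(v + 1)*(v^2 - 8*v + 16) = (v - 4)*(v - 3)*(v + 1)*(v - 4)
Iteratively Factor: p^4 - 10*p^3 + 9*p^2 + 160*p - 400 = (p - 4)*(p^3 - 6*p^2 - 15*p + 100) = (p - 4)*(p + 4)*(p^2 - 10*p + 25) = (p - 5)*(p - 4)*(p + 4)*(p - 5)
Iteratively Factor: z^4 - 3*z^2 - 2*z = (z - 2)*(z^3 + 2*z^2 + z) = (z - 2)*(z + 1)*(z^2 + z) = z*(z - 2)*(z + 1)*(z + 1)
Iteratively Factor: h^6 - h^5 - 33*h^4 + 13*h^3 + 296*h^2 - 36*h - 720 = (h + 3)*(h^5 - 4*h^4 - 21*h^3 + 76*h^2 + 68*h - 240) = (h + 2)*(h + 3)*(h^4 - 6*h^3 - 9*h^2 + 94*h - 120) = (h - 5)*(h + 2)*(h + 3)*(h^3 - h^2 - 14*h + 24) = (h - 5)*(h - 2)*(h + 2)*(h + 3)*(h^2 + h - 12) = (h - 5)*(h - 3)*(h - 2)*(h + 2)*(h + 3)*(h + 4)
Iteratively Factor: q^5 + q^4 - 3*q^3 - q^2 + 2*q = (q - 1)*(q^4 + 2*q^3 - q^2 - 2*q) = (q - 1)*(q + 1)*(q^3 + q^2 - 2*q) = (q - 1)*(q + 1)*(q + 2)*(q^2 - q) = q*(q - 1)*(q + 1)*(q + 2)*(q - 1)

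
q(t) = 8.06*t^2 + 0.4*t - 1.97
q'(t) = 16.12*t + 0.4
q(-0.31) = -1.32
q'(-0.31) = -4.60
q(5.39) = 234.35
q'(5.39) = 87.29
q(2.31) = 41.96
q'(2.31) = 37.64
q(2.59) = 53.13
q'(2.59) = 42.15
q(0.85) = 4.19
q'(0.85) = 14.10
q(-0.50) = -0.16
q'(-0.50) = -7.66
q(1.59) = 19.04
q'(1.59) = 26.03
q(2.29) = 41.21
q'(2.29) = 37.31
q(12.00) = 1163.47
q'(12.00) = 193.84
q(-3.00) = 69.37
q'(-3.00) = -47.96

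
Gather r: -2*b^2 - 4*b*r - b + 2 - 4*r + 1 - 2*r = -2*b^2 - b + r*(-4*b - 6) + 3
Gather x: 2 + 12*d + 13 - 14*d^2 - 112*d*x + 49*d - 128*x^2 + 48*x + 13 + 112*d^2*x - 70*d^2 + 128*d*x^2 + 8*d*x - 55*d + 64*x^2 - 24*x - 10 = -84*d^2 + 6*d + x^2*(128*d - 64) + x*(112*d^2 - 104*d + 24) + 18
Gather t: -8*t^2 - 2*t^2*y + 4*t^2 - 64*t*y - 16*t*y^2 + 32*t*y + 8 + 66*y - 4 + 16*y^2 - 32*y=t^2*(-2*y - 4) + t*(-16*y^2 - 32*y) + 16*y^2 + 34*y + 4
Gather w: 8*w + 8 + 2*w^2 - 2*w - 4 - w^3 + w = -w^3 + 2*w^2 + 7*w + 4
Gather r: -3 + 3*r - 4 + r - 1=4*r - 8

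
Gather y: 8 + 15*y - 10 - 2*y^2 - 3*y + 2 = -2*y^2 + 12*y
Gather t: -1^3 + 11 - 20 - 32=-42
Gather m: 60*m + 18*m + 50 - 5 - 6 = 78*m + 39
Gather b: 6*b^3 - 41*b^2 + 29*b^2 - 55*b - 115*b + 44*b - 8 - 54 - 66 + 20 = 6*b^3 - 12*b^2 - 126*b - 108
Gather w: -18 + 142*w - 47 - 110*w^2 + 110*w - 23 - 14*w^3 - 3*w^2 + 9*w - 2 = -14*w^3 - 113*w^2 + 261*w - 90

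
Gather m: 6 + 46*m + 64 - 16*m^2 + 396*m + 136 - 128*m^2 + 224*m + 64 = -144*m^2 + 666*m + 270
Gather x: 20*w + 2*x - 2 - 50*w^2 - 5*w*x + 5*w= -50*w^2 + 25*w + x*(2 - 5*w) - 2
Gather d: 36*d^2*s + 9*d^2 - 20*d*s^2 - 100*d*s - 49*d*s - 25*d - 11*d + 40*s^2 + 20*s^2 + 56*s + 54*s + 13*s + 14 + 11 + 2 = d^2*(36*s + 9) + d*(-20*s^2 - 149*s - 36) + 60*s^2 + 123*s + 27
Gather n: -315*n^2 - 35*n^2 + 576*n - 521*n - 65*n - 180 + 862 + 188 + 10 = -350*n^2 - 10*n + 880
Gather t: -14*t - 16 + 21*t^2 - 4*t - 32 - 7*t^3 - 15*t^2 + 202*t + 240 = -7*t^3 + 6*t^2 + 184*t + 192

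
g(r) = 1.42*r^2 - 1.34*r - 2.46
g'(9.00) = 24.22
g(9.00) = 100.50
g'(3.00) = 7.18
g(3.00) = 6.30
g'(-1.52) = -5.66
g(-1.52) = 2.86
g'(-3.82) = -12.19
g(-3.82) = 23.38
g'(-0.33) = -2.28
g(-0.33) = -1.86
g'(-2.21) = -7.62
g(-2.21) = 7.44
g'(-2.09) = -7.28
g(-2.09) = 6.54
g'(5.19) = 13.40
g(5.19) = 28.83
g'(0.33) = -0.40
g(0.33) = -2.75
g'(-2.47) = -8.35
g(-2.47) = 9.51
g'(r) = 2.84*r - 1.34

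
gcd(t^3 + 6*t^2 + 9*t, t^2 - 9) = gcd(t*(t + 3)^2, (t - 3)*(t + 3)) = t + 3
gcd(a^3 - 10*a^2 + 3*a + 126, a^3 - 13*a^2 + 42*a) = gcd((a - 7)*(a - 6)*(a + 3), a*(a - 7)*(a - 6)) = a^2 - 13*a + 42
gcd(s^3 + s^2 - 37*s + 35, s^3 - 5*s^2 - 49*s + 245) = s^2 + 2*s - 35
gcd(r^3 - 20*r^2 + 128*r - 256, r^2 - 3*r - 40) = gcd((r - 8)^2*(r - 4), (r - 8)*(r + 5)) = r - 8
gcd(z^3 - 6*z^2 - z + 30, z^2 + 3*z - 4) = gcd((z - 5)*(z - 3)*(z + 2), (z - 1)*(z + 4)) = 1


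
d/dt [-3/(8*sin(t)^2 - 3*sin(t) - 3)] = 3*(16*sin(t) - 3)*cos(t)/(-8*sin(t)^2 + 3*sin(t) + 3)^2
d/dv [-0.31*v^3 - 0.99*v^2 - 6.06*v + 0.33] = -0.93*v^2 - 1.98*v - 6.06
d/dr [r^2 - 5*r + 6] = 2*r - 5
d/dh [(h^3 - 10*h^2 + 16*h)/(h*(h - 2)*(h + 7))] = 15/(h^2 + 14*h + 49)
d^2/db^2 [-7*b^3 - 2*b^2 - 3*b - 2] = -42*b - 4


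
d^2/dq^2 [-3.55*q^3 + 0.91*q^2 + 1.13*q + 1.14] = 1.82 - 21.3*q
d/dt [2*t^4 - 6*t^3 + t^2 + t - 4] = 8*t^3 - 18*t^2 + 2*t + 1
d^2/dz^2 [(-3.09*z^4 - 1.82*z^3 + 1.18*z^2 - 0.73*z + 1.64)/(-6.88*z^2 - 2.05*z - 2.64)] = (292.526592*z^6 + 261.48816*z^5 + 414.660078*z^4 + 319.145996*z^3 - 19.643232*z^2 - 142.230144*z + 21.44132)/(325.660672*z^6 + 291.10656*z^5 + 461.628048*z^4 + 232.022485*z^3 + 177.136344*z^2 + 42.86304*z + 18.399744)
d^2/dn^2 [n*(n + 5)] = 2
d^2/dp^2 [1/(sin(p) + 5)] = (5*sin(p) + cos(p)^2 + 1)/(sin(p) + 5)^3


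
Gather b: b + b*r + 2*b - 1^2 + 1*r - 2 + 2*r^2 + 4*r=b*(r + 3) + 2*r^2 + 5*r - 3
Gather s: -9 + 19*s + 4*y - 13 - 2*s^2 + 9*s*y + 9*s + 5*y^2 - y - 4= -2*s^2 + s*(9*y + 28) + 5*y^2 + 3*y - 26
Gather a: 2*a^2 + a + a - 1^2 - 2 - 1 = 2*a^2 + 2*a - 4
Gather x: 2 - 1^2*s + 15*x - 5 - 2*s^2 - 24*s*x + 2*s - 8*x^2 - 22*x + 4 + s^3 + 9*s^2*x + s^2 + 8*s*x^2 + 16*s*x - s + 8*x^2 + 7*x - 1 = s^3 - s^2 + 8*s*x^2 + x*(9*s^2 - 8*s)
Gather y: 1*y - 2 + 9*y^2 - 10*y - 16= 9*y^2 - 9*y - 18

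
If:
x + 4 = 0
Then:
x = -4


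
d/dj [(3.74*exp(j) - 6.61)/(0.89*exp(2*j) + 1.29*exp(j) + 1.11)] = (-3.3286*exp(2*j) + 11.7658*exp(j) + 12.6783)*exp(j)/(0.7921*exp(4*j) + 2.2962*exp(3*j) + 3.6399*exp(2*j) + 2.8638*exp(j) + 1.2321)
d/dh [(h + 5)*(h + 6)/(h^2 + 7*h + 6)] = -4/(h^2 + 2*h + 1)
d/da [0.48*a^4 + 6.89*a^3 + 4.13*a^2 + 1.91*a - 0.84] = 1.92*a^3 + 20.67*a^2 + 8.26*a + 1.91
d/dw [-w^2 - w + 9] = -2*w - 1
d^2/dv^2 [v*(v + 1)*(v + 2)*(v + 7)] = 12*v^2 + 60*v + 46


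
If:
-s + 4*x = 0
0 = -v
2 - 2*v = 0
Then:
No Solution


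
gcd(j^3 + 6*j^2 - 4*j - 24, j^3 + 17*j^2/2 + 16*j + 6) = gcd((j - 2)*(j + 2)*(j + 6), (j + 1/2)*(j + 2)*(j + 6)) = j^2 + 8*j + 12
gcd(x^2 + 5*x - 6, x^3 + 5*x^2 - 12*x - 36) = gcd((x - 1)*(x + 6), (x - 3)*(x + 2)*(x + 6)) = x + 6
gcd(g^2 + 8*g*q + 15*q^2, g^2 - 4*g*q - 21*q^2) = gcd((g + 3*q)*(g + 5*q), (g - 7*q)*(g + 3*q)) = g + 3*q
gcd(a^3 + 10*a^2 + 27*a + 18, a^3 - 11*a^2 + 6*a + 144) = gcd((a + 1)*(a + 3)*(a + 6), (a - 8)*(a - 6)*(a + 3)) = a + 3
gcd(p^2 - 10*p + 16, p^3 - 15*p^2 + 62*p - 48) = p - 8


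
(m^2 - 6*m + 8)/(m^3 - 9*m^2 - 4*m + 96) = (m - 2)/(m^2 - 5*m - 24)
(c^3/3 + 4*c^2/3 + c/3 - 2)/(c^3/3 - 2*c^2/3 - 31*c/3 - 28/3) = (-c^3 - 4*c^2 - c + 6)/(-c^3 + 2*c^2 + 31*c + 28)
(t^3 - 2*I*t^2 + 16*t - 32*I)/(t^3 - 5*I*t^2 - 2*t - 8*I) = (t + 4*I)/(t + I)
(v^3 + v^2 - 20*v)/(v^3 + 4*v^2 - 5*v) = (v - 4)/(v - 1)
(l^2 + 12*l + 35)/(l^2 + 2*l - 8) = (l^2 + 12*l + 35)/(l^2 + 2*l - 8)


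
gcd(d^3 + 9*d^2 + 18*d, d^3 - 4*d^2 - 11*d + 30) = d + 3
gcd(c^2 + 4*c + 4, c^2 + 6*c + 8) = c + 2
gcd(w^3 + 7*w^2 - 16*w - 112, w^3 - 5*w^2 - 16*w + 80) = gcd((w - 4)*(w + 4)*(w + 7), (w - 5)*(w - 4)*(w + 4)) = w^2 - 16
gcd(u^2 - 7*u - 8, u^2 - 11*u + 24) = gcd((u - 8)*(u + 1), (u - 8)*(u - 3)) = u - 8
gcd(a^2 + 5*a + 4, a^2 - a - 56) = 1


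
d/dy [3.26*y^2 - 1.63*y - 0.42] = 6.52*y - 1.63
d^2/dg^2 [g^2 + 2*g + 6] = 2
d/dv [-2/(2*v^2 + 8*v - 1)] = 8*(v + 2)/(2*v^2 + 8*v - 1)^2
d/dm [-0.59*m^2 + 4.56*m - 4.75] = 4.56 - 1.18*m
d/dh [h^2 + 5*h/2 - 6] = 2*h + 5/2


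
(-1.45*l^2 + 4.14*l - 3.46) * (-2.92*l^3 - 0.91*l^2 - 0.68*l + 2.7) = 4.234*l^5 - 10.7693*l^4 + 7.3218*l^3 - 3.5816*l^2 + 13.5308*l - 9.342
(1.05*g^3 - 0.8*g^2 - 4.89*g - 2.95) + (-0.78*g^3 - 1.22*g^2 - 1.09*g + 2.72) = 0.27*g^3 - 2.02*g^2 - 5.98*g - 0.23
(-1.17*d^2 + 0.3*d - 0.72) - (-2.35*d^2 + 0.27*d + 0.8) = 1.18*d^2 + 0.03*d - 1.52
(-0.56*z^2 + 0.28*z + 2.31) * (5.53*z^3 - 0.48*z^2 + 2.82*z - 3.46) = -3.0968*z^5 + 1.8172*z^4 + 11.0607*z^3 + 1.6184*z^2 + 5.5454*z - 7.9926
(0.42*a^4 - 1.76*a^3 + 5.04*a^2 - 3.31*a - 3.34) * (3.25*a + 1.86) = 1.365*a^5 - 4.9388*a^4 + 13.1064*a^3 - 1.3831*a^2 - 17.0116*a - 6.2124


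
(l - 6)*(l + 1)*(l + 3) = l^3 - 2*l^2 - 21*l - 18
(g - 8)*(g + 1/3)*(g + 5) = g^3 - 8*g^2/3 - 41*g - 40/3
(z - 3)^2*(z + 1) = z^3 - 5*z^2 + 3*z + 9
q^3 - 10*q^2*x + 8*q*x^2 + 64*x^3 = (q - 8*x)*(q - 4*x)*(q + 2*x)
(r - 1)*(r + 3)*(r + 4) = r^3 + 6*r^2 + 5*r - 12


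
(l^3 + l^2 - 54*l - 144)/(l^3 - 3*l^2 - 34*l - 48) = (l + 6)/(l + 2)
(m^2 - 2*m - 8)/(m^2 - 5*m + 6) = (m^2 - 2*m - 8)/(m^2 - 5*m + 6)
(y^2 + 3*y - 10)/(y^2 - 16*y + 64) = (y^2 + 3*y - 10)/(y^2 - 16*y + 64)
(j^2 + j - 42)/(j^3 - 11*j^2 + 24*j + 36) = (j + 7)/(j^2 - 5*j - 6)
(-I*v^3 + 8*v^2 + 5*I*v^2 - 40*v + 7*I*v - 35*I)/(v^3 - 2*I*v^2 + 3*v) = (-I*v^2 + v*(7 + 5*I) - 35)/(v*(v - 3*I))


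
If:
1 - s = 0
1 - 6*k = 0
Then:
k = 1/6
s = 1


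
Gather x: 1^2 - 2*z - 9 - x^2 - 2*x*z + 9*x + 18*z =-x^2 + x*(9 - 2*z) + 16*z - 8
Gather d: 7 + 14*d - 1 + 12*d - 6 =26*d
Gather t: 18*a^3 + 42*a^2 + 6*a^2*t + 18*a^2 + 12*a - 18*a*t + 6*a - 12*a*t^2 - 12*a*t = 18*a^3 + 60*a^2 - 12*a*t^2 + 18*a + t*(6*a^2 - 30*a)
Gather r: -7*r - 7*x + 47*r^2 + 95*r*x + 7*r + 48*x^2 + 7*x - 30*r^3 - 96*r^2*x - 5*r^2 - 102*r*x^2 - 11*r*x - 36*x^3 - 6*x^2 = -30*r^3 + r^2*(42 - 96*x) + r*(-102*x^2 + 84*x) - 36*x^3 + 42*x^2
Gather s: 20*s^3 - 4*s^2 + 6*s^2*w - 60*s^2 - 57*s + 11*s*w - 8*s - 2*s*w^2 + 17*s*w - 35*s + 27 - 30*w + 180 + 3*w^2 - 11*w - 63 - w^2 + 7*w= 20*s^3 + s^2*(6*w - 64) + s*(-2*w^2 + 28*w - 100) + 2*w^2 - 34*w + 144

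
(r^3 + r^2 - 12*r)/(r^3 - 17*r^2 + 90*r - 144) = r*(r + 4)/(r^2 - 14*r + 48)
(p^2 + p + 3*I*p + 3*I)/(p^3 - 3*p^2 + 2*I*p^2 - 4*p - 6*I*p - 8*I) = (p + 3*I)/(p^2 + 2*p*(-2 + I) - 8*I)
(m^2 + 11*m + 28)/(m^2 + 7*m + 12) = (m + 7)/(m + 3)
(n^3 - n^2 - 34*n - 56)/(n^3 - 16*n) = (n^2 - 5*n - 14)/(n*(n - 4))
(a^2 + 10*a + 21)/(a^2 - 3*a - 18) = (a + 7)/(a - 6)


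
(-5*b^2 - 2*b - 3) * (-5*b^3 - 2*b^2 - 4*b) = 25*b^5 + 20*b^4 + 39*b^3 + 14*b^2 + 12*b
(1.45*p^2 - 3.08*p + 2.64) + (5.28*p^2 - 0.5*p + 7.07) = 6.73*p^2 - 3.58*p + 9.71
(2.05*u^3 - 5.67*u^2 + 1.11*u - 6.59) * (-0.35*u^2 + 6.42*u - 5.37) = -0.7175*u^5 + 15.1455*u^4 - 47.7984*u^3 + 39.8806*u^2 - 48.2685*u + 35.3883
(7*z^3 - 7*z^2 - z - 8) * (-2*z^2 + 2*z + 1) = -14*z^5 + 28*z^4 - 5*z^3 + 7*z^2 - 17*z - 8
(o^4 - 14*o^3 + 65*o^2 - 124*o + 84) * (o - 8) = o^5 - 22*o^4 + 177*o^3 - 644*o^2 + 1076*o - 672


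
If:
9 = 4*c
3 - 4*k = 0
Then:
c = 9/4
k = 3/4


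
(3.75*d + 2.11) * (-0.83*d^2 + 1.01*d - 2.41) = -3.1125*d^3 + 2.0362*d^2 - 6.9064*d - 5.0851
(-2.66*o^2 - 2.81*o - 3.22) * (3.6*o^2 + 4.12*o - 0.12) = -9.576*o^4 - 21.0752*o^3 - 22.85*o^2 - 12.9292*o + 0.3864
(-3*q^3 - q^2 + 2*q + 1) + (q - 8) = -3*q^3 - q^2 + 3*q - 7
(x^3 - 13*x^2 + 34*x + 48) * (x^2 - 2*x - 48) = x^5 - 15*x^4 + 12*x^3 + 604*x^2 - 1728*x - 2304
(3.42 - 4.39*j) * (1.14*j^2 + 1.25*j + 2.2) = -5.0046*j^3 - 1.5887*j^2 - 5.383*j + 7.524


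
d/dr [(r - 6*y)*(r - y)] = 2*r - 7*y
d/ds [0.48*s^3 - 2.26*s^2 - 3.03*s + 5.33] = 1.44*s^2 - 4.52*s - 3.03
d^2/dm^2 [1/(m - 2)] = 2/(m - 2)^3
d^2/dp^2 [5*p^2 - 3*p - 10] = 10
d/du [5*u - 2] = 5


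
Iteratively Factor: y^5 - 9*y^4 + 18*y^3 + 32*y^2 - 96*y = (y)*(y^4 - 9*y^3 + 18*y^2 + 32*y - 96) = y*(y - 4)*(y^3 - 5*y^2 - 2*y + 24) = y*(y - 4)*(y - 3)*(y^2 - 2*y - 8) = y*(y - 4)^2*(y - 3)*(y + 2)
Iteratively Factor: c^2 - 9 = (c - 3)*(c + 3)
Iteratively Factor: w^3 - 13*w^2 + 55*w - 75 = (w - 3)*(w^2 - 10*w + 25) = (w - 5)*(w - 3)*(w - 5)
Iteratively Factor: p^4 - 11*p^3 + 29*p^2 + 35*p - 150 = (p - 5)*(p^3 - 6*p^2 - p + 30) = (p - 5)*(p - 3)*(p^2 - 3*p - 10) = (p - 5)^2*(p - 3)*(p + 2)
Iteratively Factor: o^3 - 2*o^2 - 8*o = (o - 4)*(o^2 + 2*o) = o*(o - 4)*(o + 2)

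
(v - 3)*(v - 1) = v^2 - 4*v + 3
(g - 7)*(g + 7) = g^2 - 49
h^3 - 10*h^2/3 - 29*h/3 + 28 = (h - 4)*(h - 7/3)*(h + 3)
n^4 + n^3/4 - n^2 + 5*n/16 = n*(n - 1/2)^2*(n + 5/4)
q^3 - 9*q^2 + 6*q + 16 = (q - 8)*(q - 2)*(q + 1)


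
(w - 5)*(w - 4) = w^2 - 9*w + 20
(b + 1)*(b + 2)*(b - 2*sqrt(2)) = b^3 - 2*sqrt(2)*b^2 + 3*b^2 - 6*sqrt(2)*b + 2*b - 4*sqrt(2)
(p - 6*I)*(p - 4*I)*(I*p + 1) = I*p^3 + 11*p^2 - 34*I*p - 24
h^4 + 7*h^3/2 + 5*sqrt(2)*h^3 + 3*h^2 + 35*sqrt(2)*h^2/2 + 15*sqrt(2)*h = h*(h + 3/2)*(h + 2)*(h + 5*sqrt(2))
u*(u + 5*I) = u^2 + 5*I*u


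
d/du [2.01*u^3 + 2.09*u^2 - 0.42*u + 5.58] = 6.03*u^2 + 4.18*u - 0.42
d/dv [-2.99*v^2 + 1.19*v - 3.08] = 1.19 - 5.98*v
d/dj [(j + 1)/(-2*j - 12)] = -5/(2*(j + 6)^2)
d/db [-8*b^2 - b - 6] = -16*b - 1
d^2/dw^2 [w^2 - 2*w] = 2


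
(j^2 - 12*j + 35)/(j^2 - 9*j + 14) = (j - 5)/(j - 2)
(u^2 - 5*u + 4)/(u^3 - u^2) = (u - 4)/u^2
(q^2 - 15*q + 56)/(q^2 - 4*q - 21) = (q - 8)/(q + 3)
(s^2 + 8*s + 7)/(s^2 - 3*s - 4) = (s + 7)/(s - 4)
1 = 1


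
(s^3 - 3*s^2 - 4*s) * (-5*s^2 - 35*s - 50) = -5*s^5 - 20*s^4 + 75*s^3 + 290*s^2 + 200*s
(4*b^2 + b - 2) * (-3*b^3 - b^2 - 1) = -12*b^5 - 7*b^4 + 5*b^3 - 2*b^2 - b + 2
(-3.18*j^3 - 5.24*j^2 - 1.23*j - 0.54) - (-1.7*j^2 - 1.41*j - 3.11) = -3.18*j^3 - 3.54*j^2 + 0.18*j + 2.57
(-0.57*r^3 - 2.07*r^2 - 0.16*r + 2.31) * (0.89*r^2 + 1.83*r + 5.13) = -0.5073*r^5 - 2.8854*r^4 - 6.8546*r^3 - 8.856*r^2 + 3.4065*r + 11.8503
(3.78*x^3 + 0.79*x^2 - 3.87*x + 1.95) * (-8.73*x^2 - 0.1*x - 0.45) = -32.9994*x^5 - 7.2747*x^4 + 32.0051*x^3 - 16.992*x^2 + 1.5465*x - 0.8775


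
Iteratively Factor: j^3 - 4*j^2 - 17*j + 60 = (j + 4)*(j^2 - 8*j + 15) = (j - 5)*(j + 4)*(j - 3)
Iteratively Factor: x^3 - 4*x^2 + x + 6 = (x - 2)*(x^2 - 2*x - 3) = (x - 3)*(x - 2)*(x + 1)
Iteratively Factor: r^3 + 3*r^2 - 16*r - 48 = (r + 4)*(r^2 - r - 12) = (r + 3)*(r + 4)*(r - 4)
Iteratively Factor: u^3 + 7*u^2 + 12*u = (u + 4)*(u^2 + 3*u) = u*(u + 4)*(u + 3)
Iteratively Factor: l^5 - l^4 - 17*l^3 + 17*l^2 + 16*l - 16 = (l - 1)*(l^4 - 17*l^2 + 16) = (l - 1)*(l + 1)*(l^3 - l^2 - 16*l + 16) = (l - 4)*(l - 1)*(l + 1)*(l^2 + 3*l - 4) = (l - 4)*(l - 1)*(l + 1)*(l + 4)*(l - 1)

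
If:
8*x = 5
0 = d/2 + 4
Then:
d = -8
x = 5/8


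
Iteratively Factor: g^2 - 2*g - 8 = (g + 2)*(g - 4)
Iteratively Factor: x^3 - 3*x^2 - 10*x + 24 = (x - 2)*(x^2 - x - 12) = (x - 2)*(x + 3)*(x - 4)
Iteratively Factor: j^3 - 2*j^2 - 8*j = (j + 2)*(j^2 - 4*j) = j*(j + 2)*(j - 4)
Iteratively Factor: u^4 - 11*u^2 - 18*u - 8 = (u - 4)*(u^3 + 4*u^2 + 5*u + 2) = (u - 4)*(u + 2)*(u^2 + 2*u + 1) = (u - 4)*(u + 1)*(u + 2)*(u + 1)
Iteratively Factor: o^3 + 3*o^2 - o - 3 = (o - 1)*(o^2 + 4*o + 3) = (o - 1)*(o + 1)*(o + 3)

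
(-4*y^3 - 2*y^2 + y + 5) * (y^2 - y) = -4*y^5 + 2*y^4 + 3*y^3 + 4*y^2 - 5*y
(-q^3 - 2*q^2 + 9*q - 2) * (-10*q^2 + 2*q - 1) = 10*q^5 + 18*q^4 - 93*q^3 + 40*q^2 - 13*q + 2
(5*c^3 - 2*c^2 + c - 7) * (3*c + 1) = 15*c^4 - c^3 + c^2 - 20*c - 7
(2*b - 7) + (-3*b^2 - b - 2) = -3*b^2 + b - 9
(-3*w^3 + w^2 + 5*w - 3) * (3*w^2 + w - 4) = -9*w^5 + 28*w^3 - 8*w^2 - 23*w + 12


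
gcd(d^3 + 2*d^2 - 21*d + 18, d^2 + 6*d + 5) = 1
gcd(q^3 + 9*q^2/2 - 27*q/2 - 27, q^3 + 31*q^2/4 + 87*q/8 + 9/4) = q^2 + 15*q/2 + 9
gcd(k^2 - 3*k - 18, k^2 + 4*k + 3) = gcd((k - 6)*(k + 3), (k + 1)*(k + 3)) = k + 3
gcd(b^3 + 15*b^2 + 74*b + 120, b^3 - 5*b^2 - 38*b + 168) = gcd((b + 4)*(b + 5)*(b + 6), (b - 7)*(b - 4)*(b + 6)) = b + 6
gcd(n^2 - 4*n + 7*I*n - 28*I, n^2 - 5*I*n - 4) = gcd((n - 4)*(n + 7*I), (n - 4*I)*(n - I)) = 1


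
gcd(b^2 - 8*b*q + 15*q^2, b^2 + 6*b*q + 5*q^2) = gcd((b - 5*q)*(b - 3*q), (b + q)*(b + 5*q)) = 1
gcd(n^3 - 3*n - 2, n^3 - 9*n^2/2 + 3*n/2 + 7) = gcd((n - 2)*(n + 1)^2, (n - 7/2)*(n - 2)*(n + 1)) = n^2 - n - 2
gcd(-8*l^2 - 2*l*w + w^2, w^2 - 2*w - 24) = 1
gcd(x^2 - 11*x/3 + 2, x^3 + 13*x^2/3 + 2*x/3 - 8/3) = x - 2/3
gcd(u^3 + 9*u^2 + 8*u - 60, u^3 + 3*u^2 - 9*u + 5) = u + 5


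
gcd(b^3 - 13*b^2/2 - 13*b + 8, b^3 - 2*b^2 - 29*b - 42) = b + 2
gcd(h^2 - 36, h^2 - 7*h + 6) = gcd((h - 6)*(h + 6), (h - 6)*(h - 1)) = h - 6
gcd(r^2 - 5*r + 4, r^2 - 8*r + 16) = r - 4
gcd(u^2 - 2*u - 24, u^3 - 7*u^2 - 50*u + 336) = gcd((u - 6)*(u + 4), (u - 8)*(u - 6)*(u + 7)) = u - 6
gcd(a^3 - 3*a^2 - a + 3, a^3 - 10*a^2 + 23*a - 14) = a - 1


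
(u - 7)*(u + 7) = u^2 - 49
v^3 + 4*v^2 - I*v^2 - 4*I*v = v*(v + 4)*(v - I)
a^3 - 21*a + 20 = (a - 4)*(a - 1)*(a + 5)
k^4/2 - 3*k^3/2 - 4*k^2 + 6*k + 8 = (k/2 + 1/2)*(k - 4)*(k - 2)*(k + 2)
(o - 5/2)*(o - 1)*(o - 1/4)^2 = o^4 - 4*o^3 + 69*o^2/16 - 47*o/32 + 5/32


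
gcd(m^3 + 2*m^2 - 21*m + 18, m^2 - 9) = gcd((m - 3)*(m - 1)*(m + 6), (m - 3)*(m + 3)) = m - 3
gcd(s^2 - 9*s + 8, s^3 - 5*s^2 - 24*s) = s - 8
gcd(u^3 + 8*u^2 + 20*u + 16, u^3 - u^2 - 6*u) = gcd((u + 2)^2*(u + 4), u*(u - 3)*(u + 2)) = u + 2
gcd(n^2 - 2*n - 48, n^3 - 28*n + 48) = n + 6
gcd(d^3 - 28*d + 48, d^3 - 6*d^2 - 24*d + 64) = d - 2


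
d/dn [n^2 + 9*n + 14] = 2*n + 9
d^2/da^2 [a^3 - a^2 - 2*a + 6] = 6*a - 2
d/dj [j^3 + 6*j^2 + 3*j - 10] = 3*j^2 + 12*j + 3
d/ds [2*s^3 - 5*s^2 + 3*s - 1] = 6*s^2 - 10*s + 3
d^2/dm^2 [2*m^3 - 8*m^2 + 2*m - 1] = 12*m - 16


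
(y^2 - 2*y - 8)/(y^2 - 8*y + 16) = (y + 2)/(y - 4)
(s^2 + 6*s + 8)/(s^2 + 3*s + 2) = (s + 4)/(s + 1)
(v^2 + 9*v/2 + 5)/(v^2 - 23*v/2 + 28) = (2*v^2 + 9*v + 10)/(2*v^2 - 23*v + 56)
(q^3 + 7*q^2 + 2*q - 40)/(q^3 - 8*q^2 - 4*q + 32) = (q^2 + 9*q + 20)/(q^2 - 6*q - 16)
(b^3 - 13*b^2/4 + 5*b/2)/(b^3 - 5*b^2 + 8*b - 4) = b*(4*b - 5)/(4*(b^2 - 3*b + 2))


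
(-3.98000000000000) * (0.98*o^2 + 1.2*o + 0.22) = -3.9004*o^2 - 4.776*o - 0.8756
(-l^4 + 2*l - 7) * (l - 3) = -l^5 + 3*l^4 + 2*l^2 - 13*l + 21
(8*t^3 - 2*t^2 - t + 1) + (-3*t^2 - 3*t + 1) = 8*t^3 - 5*t^2 - 4*t + 2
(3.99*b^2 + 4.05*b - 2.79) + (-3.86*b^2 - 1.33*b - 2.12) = 0.13*b^2 + 2.72*b - 4.91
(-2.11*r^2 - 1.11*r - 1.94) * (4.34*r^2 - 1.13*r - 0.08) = -9.1574*r^4 - 2.4331*r^3 - 6.9965*r^2 + 2.281*r + 0.1552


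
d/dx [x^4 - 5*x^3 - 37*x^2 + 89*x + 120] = 4*x^3 - 15*x^2 - 74*x + 89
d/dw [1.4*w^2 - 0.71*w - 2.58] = 2.8*w - 0.71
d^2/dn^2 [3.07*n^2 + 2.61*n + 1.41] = 6.14000000000000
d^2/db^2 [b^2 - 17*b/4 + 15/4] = 2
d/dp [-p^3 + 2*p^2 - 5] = p*(4 - 3*p)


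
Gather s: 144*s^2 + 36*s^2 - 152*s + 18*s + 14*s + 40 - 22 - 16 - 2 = 180*s^2 - 120*s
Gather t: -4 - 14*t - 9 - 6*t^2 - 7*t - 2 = -6*t^2 - 21*t - 15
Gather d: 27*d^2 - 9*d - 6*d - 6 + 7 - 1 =27*d^2 - 15*d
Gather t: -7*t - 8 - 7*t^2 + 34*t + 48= -7*t^2 + 27*t + 40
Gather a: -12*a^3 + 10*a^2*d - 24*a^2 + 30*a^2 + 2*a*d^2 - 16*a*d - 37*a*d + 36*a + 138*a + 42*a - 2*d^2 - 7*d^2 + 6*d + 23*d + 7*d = -12*a^3 + a^2*(10*d + 6) + a*(2*d^2 - 53*d + 216) - 9*d^2 + 36*d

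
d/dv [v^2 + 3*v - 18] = 2*v + 3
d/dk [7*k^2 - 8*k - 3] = 14*k - 8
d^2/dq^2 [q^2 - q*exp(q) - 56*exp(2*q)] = -q*exp(q) - 224*exp(2*q) - 2*exp(q) + 2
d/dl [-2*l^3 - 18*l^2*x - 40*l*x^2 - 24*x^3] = -6*l^2 - 36*l*x - 40*x^2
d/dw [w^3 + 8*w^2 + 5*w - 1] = 3*w^2 + 16*w + 5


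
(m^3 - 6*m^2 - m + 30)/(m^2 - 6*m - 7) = (-m^3 + 6*m^2 + m - 30)/(-m^2 + 6*m + 7)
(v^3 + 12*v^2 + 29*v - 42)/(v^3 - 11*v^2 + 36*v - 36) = (v^3 + 12*v^2 + 29*v - 42)/(v^3 - 11*v^2 + 36*v - 36)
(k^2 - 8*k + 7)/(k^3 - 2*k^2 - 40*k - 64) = (-k^2 + 8*k - 7)/(-k^3 + 2*k^2 + 40*k + 64)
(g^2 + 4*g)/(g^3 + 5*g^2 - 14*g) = (g + 4)/(g^2 + 5*g - 14)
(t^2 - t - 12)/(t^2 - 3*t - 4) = (t + 3)/(t + 1)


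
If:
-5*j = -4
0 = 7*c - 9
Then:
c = 9/7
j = 4/5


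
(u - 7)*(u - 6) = u^2 - 13*u + 42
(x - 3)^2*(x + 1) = x^3 - 5*x^2 + 3*x + 9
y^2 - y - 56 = (y - 8)*(y + 7)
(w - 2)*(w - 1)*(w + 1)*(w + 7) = w^4 + 5*w^3 - 15*w^2 - 5*w + 14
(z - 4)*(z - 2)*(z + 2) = z^3 - 4*z^2 - 4*z + 16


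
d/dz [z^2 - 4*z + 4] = 2*z - 4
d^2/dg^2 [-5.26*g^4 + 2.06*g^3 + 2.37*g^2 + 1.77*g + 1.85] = -63.12*g^2 + 12.36*g + 4.74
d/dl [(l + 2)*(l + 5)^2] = 3*(l + 3)*(l + 5)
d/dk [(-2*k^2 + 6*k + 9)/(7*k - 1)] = (-14*k^2 + 4*k - 69)/(49*k^2 - 14*k + 1)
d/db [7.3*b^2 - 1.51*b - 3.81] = 14.6*b - 1.51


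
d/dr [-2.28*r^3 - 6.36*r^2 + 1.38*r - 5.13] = -6.84*r^2 - 12.72*r + 1.38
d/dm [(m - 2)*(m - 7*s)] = 2*m - 7*s - 2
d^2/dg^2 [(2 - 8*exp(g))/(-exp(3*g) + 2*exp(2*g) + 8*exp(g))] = 2*(16*exp(5*g) - 33*exp(4*g) + 166*exp(3*g) - 64*exp(2*g) - 48*exp(g) - 64)*exp(-g)/(exp(6*g) - 6*exp(5*g) - 12*exp(4*g) + 88*exp(3*g) + 96*exp(2*g) - 384*exp(g) - 512)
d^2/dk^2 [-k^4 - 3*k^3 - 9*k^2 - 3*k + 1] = -12*k^2 - 18*k - 18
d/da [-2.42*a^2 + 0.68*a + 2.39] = 0.68 - 4.84*a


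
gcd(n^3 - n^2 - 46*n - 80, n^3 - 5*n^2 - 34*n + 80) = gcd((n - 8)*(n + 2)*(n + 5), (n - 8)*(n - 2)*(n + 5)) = n^2 - 3*n - 40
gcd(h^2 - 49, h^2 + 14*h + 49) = h + 7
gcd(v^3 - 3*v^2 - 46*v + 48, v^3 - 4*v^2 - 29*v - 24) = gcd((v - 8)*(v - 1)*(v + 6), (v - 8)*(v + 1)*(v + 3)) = v - 8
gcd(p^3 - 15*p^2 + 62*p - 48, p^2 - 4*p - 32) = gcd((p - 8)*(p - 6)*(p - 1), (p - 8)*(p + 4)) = p - 8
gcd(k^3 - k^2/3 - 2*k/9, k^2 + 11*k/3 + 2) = 1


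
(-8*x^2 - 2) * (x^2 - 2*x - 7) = -8*x^4 + 16*x^3 + 54*x^2 + 4*x + 14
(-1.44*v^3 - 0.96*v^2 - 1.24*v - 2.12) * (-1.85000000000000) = 2.664*v^3 + 1.776*v^2 + 2.294*v + 3.922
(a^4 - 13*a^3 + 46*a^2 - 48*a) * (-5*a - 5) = -5*a^5 + 60*a^4 - 165*a^3 + 10*a^2 + 240*a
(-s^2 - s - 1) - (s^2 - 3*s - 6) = -2*s^2 + 2*s + 5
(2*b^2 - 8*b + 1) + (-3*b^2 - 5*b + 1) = -b^2 - 13*b + 2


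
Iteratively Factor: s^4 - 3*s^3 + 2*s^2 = (s - 2)*(s^3 - s^2) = s*(s - 2)*(s^2 - s) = s^2*(s - 2)*(s - 1)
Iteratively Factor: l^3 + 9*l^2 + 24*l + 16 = (l + 4)*(l^2 + 5*l + 4) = (l + 1)*(l + 4)*(l + 4)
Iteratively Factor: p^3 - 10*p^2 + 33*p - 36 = (p - 3)*(p^2 - 7*p + 12) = (p - 4)*(p - 3)*(p - 3)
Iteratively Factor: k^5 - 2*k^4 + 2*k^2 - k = (k)*(k^4 - 2*k^3 + 2*k - 1) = k*(k - 1)*(k^3 - k^2 - k + 1) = k*(k - 1)^2*(k^2 - 1) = k*(k - 1)^3*(k + 1)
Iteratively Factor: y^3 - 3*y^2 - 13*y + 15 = (y + 3)*(y^2 - 6*y + 5) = (y - 5)*(y + 3)*(y - 1)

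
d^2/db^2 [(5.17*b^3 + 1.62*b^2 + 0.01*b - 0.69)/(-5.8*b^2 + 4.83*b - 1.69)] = (-231.306306*b^3 + 487.751994*b^2 - 203.986062*b + 9.250104)/(195.112*b^6 - 487.4436*b^5 + 576.47766*b^4 - 396.740547*b^3 + 167.973663*b^2 - 41.384889*b + 4.826809)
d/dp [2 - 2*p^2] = -4*p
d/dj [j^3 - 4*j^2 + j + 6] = 3*j^2 - 8*j + 1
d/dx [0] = 0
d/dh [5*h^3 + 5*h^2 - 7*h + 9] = 15*h^2 + 10*h - 7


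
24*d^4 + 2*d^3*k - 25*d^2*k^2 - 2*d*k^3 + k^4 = (-6*d + k)*(-d + k)*(d + k)*(4*d + k)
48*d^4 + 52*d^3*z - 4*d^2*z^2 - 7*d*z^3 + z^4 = (-6*d + z)*(-4*d + z)*(d + z)*(2*d + z)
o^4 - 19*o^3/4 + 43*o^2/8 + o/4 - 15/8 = (o - 3)*(o - 5/4)*(o - 1)*(o + 1/2)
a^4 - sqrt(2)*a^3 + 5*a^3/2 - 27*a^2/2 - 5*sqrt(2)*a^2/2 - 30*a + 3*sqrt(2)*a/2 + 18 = (a - 1/2)*(a + 3)*(a - 3*sqrt(2))*(a + 2*sqrt(2))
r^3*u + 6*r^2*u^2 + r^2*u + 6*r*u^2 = r*(r + 6*u)*(r*u + u)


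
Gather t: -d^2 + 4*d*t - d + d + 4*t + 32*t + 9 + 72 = -d^2 + t*(4*d + 36) + 81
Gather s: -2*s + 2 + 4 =6 - 2*s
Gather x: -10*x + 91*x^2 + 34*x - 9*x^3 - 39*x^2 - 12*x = -9*x^3 + 52*x^2 + 12*x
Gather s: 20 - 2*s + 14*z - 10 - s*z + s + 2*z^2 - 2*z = s*(-z - 1) + 2*z^2 + 12*z + 10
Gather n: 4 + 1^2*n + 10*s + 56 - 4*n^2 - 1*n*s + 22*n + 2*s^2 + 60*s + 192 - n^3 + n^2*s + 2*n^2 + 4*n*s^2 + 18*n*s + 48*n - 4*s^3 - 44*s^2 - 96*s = -n^3 + n^2*(s - 2) + n*(4*s^2 + 17*s + 71) - 4*s^3 - 42*s^2 - 26*s + 252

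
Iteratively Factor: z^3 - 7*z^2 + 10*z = (z - 5)*(z^2 - 2*z) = z*(z - 5)*(z - 2)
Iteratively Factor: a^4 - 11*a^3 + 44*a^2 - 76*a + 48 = (a - 2)*(a^3 - 9*a^2 + 26*a - 24) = (a - 3)*(a - 2)*(a^2 - 6*a + 8) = (a - 4)*(a - 3)*(a - 2)*(a - 2)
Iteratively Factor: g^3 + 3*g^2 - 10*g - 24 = (g + 4)*(g^2 - g - 6) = (g + 2)*(g + 4)*(g - 3)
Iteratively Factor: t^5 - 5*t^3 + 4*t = (t - 2)*(t^4 + 2*t^3 - t^2 - 2*t) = (t - 2)*(t + 2)*(t^3 - t) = t*(t - 2)*(t + 2)*(t^2 - 1) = t*(t - 2)*(t - 1)*(t + 2)*(t + 1)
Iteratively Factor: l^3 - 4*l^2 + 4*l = (l - 2)*(l^2 - 2*l) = l*(l - 2)*(l - 2)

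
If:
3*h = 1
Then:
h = 1/3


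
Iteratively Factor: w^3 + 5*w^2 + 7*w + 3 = (w + 1)*(w^2 + 4*w + 3) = (w + 1)*(w + 3)*(w + 1)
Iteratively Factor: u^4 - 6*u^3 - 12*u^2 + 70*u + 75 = (u + 3)*(u^3 - 9*u^2 + 15*u + 25) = (u - 5)*(u + 3)*(u^2 - 4*u - 5) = (u - 5)^2*(u + 3)*(u + 1)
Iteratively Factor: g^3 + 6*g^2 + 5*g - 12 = (g + 3)*(g^2 + 3*g - 4) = (g - 1)*(g + 3)*(g + 4)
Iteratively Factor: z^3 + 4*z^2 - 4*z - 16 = (z + 4)*(z^2 - 4) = (z + 2)*(z + 4)*(z - 2)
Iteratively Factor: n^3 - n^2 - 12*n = (n)*(n^2 - n - 12) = n*(n - 4)*(n + 3)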